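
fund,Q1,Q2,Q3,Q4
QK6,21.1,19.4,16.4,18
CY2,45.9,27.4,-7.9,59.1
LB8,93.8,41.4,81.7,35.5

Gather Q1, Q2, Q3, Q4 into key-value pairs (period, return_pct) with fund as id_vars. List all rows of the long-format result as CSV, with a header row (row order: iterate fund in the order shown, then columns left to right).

fund,period,return_pct
QK6,Q1,21.1
QK6,Q2,19.4
QK6,Q3,16.4
QK6,Q4,18
CY2,Q1,45.9
CY2,Q2,27.4
CY2,Q3,-7.9
CY2,Q4,59.1
LB8,Q1,93.8
LB8,Q2,41.4
LB8,Q3,81.7
LB8,Q4,35.5

Each (fund, column) pair becomes one row: 3 × 4 = 12 rows.
For example, (QK6, Q1) → return_pct=21.1.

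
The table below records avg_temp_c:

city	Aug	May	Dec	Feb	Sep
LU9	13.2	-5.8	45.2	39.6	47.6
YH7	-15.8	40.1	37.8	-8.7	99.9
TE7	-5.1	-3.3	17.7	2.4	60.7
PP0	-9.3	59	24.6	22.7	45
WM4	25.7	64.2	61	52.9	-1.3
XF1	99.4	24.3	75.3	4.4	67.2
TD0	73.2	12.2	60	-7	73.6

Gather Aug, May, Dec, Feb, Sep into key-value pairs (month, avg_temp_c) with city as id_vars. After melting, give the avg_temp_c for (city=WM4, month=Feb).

Unpivoting turns each (city, wide-column) pair into one long row.
The wide cell at row WM4, column Feb holds 52.9, so the long row (WM4, Feb) has avg_temp_c=52.9.

52.9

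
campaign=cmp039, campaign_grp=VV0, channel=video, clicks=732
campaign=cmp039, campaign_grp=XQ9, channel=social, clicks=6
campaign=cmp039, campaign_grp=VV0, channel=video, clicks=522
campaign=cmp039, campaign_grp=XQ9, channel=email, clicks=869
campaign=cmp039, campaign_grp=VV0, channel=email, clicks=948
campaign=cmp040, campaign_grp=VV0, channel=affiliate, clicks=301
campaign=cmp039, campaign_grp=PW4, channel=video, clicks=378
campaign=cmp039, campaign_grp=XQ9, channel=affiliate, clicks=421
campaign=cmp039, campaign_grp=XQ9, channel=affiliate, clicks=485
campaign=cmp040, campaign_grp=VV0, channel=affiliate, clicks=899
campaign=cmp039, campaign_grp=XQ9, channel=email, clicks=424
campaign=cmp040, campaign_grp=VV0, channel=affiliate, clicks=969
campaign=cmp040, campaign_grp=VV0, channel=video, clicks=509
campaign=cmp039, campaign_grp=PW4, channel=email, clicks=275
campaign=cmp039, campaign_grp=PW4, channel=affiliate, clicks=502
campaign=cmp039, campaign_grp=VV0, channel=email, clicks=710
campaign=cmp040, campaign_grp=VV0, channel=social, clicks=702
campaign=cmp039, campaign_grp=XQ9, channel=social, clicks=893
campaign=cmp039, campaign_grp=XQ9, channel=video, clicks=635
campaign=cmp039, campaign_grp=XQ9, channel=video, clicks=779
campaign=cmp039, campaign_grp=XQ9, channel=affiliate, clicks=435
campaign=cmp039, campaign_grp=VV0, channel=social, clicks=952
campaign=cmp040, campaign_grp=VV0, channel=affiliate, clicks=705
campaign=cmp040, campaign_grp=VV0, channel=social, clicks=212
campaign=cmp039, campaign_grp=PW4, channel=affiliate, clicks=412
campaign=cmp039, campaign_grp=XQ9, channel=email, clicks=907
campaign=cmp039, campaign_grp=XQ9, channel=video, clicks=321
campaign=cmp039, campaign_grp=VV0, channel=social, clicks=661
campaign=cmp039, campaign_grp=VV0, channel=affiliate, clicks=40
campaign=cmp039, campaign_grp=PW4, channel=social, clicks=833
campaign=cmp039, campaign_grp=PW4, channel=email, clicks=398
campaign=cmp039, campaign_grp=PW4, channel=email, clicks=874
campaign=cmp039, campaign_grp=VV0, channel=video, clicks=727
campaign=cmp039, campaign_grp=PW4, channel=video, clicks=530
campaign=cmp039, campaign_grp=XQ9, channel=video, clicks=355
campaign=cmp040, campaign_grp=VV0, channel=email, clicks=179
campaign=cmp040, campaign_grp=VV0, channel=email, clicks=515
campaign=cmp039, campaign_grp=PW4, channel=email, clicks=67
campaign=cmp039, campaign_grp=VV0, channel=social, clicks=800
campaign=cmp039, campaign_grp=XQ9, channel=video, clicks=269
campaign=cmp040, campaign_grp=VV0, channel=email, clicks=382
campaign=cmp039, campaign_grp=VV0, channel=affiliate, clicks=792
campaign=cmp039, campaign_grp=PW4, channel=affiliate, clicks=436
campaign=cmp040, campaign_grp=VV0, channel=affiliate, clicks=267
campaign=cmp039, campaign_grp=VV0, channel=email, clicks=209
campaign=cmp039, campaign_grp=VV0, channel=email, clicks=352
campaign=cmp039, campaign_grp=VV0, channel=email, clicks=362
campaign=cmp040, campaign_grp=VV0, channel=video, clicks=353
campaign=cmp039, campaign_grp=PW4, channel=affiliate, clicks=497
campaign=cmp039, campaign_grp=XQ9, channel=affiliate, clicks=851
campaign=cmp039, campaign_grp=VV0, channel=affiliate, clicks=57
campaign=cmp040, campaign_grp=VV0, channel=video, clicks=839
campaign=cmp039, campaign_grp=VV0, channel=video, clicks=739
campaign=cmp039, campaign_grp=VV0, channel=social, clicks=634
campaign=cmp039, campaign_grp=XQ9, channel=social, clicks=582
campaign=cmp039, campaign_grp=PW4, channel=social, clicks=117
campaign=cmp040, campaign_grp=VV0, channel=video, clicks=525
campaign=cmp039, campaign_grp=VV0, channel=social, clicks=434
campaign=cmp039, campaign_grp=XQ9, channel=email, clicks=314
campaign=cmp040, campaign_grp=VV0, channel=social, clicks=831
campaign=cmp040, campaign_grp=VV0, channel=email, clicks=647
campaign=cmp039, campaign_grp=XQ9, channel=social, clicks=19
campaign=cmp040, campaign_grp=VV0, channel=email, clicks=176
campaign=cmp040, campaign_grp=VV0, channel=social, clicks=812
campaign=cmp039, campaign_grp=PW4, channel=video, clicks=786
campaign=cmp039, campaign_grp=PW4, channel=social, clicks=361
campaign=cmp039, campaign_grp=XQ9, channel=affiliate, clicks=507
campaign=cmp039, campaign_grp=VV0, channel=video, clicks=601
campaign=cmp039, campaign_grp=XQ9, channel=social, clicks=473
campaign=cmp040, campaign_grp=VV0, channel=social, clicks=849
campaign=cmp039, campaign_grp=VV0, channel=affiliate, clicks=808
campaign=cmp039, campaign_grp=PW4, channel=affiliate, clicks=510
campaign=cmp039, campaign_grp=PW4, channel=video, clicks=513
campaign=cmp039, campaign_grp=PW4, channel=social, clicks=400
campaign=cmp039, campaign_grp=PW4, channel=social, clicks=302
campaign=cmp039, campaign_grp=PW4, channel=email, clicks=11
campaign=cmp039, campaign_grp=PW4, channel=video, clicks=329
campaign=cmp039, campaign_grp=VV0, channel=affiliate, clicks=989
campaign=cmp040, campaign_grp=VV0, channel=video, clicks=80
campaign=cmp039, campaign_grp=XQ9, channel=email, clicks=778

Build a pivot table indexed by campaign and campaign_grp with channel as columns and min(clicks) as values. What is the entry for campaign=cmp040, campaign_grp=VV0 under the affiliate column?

267

Rows with campaign=cmp040, campaign_grp=VV0 and channel=affiliate: clicks values are 301, 899, 969, 705, 267.
min(301, 899, 969, 705, 267) = 267.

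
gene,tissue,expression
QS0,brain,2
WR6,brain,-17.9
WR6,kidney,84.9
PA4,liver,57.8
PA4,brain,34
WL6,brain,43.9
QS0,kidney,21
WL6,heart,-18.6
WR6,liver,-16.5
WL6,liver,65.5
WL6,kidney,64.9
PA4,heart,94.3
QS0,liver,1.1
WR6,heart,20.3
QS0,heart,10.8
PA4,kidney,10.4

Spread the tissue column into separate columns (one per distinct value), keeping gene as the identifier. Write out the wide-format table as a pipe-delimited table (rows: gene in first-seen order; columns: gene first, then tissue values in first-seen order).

| gene | brain | kidney | liver | heart |
| QS0 | 2 | 21 | 1.1 | 10.8 |
| WR6 | -17.9 | 84.9 | -16.5 | 20.3 |
| PA4 | 34 | 10.4 | 57.8 | 94.3 |
| WL6 | 43.9 | 64.9 | 65.5 | -18.6 |

Columns: gene plus the 4 distinct tissue values (brain, kidney, liver, heart).
For example, row QS0 column brain takes expression=2 from the long row (QS0, brain).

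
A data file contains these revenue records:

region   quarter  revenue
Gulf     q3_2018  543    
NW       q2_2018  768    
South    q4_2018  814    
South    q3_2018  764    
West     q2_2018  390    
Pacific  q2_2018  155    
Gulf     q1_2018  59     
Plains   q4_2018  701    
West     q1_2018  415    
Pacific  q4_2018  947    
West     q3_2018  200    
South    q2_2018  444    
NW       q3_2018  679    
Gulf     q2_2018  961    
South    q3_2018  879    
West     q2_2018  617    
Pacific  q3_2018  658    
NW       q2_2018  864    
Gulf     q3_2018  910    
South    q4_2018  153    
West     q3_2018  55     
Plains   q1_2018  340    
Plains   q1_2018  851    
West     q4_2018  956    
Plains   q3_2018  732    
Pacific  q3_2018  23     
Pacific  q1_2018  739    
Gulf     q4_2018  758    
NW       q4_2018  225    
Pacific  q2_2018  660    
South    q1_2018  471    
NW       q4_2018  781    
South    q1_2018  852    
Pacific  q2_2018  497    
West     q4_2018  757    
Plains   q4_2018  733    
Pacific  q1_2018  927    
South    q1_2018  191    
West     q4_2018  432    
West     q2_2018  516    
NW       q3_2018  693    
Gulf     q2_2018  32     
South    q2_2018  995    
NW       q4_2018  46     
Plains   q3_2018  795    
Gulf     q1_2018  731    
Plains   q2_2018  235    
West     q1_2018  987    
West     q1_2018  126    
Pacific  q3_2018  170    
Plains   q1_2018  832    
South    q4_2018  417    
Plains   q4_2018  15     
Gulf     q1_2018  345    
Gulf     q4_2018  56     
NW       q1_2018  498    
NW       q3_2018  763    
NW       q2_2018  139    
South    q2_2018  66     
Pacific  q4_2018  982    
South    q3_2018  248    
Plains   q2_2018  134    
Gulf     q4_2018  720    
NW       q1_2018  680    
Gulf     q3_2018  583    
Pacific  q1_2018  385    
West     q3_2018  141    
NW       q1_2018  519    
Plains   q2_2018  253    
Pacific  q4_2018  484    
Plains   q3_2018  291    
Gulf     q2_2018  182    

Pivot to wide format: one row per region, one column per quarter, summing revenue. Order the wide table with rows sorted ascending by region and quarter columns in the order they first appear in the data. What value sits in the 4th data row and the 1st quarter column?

With rows sorted ascending by region, row 4 is region=Plains. quarter columns in first-appearance order: q3_2018, q2_2018, q4_2018, q1_2018; column 1 is q3_2018.
Long rows with region=Plains, quarter=q3_2018: 732 + 795 + 291 = 1818.

1818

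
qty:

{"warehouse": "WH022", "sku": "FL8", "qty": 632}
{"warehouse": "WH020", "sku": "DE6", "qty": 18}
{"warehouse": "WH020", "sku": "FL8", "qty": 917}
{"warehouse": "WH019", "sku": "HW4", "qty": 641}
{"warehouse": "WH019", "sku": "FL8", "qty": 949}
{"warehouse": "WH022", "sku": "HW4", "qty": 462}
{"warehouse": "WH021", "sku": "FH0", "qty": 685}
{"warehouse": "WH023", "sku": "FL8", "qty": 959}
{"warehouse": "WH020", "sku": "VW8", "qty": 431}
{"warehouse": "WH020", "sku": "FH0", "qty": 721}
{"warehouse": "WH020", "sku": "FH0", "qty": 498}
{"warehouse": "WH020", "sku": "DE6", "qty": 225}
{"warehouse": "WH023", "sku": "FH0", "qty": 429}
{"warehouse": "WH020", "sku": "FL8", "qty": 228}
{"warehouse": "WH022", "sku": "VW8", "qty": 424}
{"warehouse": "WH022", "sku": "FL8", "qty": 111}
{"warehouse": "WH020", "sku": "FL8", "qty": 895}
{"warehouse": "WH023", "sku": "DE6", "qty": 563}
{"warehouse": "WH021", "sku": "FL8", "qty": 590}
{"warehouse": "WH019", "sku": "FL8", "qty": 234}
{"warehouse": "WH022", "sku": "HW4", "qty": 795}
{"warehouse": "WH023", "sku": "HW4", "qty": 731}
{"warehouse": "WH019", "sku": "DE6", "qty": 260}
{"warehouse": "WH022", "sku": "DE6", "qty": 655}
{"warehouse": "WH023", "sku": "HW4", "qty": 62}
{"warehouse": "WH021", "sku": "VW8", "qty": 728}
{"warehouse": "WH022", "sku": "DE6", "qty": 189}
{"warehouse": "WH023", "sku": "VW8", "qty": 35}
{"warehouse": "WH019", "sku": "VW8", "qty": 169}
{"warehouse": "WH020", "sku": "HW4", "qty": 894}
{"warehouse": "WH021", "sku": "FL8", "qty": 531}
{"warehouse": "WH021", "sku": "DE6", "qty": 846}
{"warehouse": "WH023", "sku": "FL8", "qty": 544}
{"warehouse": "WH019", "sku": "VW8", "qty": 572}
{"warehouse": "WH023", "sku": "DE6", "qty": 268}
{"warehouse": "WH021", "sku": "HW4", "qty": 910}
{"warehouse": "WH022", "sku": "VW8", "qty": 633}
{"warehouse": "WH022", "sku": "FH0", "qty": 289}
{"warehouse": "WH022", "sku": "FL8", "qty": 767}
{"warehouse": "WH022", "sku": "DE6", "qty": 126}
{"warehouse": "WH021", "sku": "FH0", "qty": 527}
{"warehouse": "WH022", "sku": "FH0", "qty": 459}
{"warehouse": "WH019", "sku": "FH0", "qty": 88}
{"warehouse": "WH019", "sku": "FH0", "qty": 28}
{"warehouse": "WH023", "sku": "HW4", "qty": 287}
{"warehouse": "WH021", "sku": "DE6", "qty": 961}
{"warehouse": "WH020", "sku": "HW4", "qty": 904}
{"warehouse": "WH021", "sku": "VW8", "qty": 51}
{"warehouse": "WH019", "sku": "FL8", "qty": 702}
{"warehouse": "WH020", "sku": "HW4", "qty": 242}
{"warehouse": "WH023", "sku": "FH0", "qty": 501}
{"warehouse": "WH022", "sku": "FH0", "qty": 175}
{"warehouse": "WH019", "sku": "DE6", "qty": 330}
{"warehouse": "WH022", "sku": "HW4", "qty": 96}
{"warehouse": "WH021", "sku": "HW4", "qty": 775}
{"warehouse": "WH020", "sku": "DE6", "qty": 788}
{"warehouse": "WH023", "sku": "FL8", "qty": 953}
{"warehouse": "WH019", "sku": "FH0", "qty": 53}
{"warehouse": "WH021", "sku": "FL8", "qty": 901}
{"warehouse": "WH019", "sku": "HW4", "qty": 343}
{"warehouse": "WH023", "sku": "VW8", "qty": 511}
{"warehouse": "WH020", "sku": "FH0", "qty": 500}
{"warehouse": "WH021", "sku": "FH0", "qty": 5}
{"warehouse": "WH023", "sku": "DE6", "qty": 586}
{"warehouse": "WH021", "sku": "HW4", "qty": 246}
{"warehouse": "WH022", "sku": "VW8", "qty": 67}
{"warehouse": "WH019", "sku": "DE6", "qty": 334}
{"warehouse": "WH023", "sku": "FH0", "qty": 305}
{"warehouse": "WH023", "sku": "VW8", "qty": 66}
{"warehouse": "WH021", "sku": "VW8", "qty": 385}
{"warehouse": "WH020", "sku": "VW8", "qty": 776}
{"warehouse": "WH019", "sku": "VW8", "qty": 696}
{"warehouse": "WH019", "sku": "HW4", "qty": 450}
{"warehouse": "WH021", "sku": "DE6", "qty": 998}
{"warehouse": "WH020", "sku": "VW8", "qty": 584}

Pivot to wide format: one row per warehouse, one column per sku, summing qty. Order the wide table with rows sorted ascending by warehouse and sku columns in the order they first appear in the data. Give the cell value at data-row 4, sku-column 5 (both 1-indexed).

1124

With rows sorted ascending by warehouse, row 4 is warehouse=WH022. sku columns in first-appearance order: FL8, DE6, HW4, FH0, VW8; column 5 is VW8.
Long rows with warehouse=WH022, sku=VW8: 424 + 633 + 67 = 1124.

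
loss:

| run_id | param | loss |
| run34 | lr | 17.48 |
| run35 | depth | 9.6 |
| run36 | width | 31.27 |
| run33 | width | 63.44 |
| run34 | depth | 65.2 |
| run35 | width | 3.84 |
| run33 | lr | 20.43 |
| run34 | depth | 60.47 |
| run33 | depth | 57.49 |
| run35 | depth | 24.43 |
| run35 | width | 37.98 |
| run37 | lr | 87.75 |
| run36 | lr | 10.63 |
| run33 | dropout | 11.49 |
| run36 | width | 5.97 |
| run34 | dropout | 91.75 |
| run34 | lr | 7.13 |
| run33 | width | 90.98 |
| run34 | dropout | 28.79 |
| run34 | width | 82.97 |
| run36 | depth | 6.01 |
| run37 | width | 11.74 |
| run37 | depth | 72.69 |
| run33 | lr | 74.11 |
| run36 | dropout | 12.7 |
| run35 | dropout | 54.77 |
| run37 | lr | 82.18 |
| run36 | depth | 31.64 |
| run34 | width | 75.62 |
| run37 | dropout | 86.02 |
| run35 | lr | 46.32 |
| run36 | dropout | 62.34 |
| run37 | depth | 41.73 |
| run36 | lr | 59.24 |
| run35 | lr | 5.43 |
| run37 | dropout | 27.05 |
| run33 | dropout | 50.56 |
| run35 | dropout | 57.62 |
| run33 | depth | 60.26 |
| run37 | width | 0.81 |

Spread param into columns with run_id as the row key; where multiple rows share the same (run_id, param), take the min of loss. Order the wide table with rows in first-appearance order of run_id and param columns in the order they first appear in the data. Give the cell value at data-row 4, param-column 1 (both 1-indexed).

With rows in first-appearance order of run_id, row 4 is run_id=run33. param columns in first-appearance order: lr, depth, width, dropout; column 1 is lr.
Long rows with run_id=run33, param=lr: min(20.43, 74.11) = 20.43.

20.43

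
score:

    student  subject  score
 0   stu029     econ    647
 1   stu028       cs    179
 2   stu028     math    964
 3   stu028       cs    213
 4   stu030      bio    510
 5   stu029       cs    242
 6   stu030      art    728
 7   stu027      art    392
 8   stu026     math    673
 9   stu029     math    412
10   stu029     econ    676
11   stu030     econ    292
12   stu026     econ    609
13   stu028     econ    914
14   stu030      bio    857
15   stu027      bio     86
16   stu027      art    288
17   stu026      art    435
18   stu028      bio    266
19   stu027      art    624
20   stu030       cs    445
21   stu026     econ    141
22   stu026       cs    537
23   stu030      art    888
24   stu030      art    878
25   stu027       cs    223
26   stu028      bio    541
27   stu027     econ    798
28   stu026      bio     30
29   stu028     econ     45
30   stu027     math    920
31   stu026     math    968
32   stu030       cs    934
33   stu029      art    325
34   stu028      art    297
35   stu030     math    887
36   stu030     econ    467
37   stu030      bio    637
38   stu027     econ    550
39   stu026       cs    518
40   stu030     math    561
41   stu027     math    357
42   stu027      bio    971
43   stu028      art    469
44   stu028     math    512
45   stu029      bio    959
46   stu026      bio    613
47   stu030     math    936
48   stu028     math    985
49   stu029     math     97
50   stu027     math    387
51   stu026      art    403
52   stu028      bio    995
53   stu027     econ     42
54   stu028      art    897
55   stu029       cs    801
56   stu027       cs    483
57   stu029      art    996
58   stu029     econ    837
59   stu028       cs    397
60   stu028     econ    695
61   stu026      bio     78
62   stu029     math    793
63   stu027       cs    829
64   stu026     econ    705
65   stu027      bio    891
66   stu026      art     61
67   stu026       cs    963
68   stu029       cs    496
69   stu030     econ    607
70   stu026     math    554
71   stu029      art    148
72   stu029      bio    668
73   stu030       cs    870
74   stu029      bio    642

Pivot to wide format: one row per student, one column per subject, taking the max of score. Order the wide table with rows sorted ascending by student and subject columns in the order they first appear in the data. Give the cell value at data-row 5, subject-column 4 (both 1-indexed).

With rows sorted ascending by student, row 5 is student=stu030. subject columns in first-appearance order: econ, cs, math, bio, art; column 4 is bio.
Long rows with student=stu030, subject=bio: max(510, 857, 637) = 857.

857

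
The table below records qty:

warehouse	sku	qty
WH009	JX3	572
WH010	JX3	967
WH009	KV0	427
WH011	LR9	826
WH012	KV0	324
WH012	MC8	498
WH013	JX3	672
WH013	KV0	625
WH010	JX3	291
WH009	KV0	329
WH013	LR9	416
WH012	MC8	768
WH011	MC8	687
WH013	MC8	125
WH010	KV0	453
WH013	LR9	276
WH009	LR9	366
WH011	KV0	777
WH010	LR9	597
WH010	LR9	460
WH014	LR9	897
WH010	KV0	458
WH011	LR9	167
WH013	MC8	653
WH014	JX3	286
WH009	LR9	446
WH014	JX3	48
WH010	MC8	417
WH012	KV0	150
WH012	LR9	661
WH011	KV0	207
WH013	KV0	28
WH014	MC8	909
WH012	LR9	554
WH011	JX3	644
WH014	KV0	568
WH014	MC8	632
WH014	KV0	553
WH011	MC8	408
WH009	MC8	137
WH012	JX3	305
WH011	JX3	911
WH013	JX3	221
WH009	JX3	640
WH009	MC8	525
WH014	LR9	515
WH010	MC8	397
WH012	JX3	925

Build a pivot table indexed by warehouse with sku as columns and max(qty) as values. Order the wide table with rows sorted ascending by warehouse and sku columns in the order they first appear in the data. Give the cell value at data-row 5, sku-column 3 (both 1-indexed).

416

With rows sorted ascending by warehouse, row 5 is warehouse=WH013. sku columns in first-appearance order: JX3, KV0, LR9, MC8; column 3 is LR9.
Long rows with warehouse=WH013, sku=LR9: max(416, 276) = 416.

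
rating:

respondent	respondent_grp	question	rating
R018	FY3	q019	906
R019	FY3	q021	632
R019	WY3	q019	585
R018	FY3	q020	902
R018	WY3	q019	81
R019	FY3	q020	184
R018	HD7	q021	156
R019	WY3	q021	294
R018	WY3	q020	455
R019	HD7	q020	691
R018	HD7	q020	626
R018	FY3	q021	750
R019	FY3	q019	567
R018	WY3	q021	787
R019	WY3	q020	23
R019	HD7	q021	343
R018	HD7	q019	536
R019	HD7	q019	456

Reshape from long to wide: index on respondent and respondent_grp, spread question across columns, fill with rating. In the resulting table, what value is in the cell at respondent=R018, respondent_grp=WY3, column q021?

Wide layout: rows indexed by respondent and respondent_grp, columns are the 3 distinct question values (q019, q021, q020).
Cell (respondent=R018, respondent_grp=WY3, question=q021) draws from the long row where respondent=R018, respondent_grp=WY3 and question=q021, which has rating=787.

787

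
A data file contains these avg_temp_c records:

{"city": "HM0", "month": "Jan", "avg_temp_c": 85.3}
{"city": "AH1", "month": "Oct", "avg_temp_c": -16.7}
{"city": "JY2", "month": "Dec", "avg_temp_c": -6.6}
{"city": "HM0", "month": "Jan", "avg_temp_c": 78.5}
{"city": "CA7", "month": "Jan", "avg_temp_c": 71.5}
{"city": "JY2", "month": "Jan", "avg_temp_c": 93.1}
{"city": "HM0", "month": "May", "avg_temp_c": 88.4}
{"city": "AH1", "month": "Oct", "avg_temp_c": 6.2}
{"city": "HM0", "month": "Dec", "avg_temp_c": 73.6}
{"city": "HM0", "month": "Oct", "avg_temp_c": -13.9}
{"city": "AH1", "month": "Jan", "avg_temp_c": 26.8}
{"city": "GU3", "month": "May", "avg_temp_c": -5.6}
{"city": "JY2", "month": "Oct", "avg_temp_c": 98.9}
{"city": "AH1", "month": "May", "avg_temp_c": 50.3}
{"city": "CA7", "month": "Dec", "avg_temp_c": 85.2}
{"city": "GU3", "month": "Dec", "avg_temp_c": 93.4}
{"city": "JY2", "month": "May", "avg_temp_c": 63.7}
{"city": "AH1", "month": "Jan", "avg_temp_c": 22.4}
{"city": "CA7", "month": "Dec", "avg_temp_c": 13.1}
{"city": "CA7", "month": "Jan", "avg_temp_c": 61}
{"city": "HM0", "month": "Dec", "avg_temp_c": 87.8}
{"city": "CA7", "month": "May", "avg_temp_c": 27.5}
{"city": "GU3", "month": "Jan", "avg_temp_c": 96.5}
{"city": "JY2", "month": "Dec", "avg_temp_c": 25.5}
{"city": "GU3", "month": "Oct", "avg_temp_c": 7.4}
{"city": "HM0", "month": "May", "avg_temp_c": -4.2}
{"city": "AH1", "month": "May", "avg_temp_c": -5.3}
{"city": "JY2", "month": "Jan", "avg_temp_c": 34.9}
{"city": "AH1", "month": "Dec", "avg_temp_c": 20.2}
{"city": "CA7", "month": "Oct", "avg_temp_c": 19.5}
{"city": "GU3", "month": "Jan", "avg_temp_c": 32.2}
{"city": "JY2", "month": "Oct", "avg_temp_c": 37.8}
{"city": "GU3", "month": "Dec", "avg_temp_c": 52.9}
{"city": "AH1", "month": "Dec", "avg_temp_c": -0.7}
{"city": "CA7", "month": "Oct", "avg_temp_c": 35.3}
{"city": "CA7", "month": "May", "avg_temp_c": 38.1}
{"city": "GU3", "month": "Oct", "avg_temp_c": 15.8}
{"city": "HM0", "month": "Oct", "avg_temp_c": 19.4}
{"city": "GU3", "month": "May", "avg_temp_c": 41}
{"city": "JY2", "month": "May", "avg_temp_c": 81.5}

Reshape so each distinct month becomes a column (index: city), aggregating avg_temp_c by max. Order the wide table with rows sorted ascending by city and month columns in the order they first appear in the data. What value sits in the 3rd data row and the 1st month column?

With rows sorted ascending by city, row 3 is city=GU3. month columns in first-appearance order: Jan, Oct, Dec, May; column 1 is Jan.
Long rows with city=GU3, month=Jan: max(96.5, 32.2) = 96.5.

96.5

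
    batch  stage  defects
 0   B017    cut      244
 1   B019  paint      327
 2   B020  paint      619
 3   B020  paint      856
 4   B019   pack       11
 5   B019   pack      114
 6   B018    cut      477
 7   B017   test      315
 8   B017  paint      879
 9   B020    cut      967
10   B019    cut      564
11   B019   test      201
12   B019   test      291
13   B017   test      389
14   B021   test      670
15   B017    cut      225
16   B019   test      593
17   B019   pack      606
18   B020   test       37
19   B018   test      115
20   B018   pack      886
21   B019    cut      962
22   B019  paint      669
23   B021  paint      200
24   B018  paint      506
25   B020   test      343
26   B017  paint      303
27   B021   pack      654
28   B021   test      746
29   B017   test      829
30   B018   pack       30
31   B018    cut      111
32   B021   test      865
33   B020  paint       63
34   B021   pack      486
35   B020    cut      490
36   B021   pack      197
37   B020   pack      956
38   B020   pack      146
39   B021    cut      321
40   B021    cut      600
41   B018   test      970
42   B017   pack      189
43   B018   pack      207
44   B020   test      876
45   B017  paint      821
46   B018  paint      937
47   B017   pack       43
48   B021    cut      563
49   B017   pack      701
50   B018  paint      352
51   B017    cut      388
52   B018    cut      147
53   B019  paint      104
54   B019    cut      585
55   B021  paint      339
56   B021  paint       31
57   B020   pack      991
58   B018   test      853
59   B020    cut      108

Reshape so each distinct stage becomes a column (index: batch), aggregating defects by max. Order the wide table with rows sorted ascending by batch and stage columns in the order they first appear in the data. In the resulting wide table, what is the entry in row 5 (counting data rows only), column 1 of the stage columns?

With rows sorted ascending by batch, row 5 is batch=B021. stage columns in first-appearance order: cut, paint, pack, test; column 1 is cut.
Long rows with batch=B021, stage=cut: max(321, 600, 563) = 600.

600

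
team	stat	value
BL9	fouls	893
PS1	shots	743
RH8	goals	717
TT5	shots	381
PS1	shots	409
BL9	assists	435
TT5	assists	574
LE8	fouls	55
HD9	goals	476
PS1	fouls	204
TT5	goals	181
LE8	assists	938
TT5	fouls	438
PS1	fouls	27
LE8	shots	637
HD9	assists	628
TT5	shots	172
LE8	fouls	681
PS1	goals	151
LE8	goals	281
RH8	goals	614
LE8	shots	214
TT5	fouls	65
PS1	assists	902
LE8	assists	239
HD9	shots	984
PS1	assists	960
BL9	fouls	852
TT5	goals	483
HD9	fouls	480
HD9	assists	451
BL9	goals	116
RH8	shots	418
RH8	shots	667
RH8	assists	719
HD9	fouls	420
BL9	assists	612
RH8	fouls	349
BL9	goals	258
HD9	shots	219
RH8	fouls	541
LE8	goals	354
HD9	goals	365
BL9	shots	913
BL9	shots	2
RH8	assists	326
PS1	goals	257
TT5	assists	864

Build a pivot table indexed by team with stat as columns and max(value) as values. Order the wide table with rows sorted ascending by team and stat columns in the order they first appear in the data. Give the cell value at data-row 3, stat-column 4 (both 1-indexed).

938

With rows sorted ascending by team, row 3 is team=LE8. stat columns in first-appearance order: fouls, shots, goals, assists; column 4 is assists.
Long rows with team=LE8, stat=assists: max(938, 239) = 938.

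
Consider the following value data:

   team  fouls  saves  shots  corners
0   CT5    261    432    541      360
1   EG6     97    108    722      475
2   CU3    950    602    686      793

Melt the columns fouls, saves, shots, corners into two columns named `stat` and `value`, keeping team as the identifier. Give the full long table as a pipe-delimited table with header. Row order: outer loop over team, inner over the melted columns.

Each (team, column) pair becomes one row: 3 × 4 = 12 rows.
For example, (CT5, fouls) → value=261.

| team | stat | value |
| CT5 | fouls | 261 |
| CT5 | saves | 432 |
| CT5 | shots | 541 |
| CT5 | corners | 360 |
| EG6 | fouls | 97 |
| EG6 | saves | 108 |
| EG6 | shots | 722 |
| EG6 | corners | 475 |
| CU3 | fouls | 950 |
| CU3 | saves | 602 |
| CU3 | shots | 686 |
| CU3 | corners | 793 |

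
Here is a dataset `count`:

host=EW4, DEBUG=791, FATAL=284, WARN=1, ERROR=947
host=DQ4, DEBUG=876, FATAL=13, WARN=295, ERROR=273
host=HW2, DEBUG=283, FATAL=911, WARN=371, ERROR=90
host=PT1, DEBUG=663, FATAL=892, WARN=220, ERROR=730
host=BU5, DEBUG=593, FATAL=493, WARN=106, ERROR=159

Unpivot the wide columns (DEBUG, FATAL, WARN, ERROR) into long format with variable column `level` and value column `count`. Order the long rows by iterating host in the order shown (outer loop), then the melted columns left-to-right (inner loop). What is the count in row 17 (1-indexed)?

593

20 rows total (5 × 4). Row 17: index ⌊(17-1)/4⌋ = 4 into host → BU5; (17-1) mod 4 = 0 into the melted columns → DEBUG.
So row 17 is (BU5, DEBUG, 593); count = 593.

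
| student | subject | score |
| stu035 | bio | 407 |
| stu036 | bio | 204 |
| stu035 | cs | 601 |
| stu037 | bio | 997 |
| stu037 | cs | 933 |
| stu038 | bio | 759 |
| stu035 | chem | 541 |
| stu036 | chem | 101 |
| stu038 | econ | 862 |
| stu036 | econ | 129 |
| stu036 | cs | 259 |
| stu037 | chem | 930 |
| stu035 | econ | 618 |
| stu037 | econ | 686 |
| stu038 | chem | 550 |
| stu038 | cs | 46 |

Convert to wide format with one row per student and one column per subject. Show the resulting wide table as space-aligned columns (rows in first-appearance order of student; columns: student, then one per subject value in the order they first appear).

Columns: student plus the 4 distinct subject values (bio, cs, chem, econ).
For example, row stu035 column bio takes score=407 from the long row (stu035, bio).

student  bio  cs   chem  econ
stu035   407  601  541   618 
stu036   204  259  101   129 
stu037   997  933  930   686 
stu038   759  46   550   862 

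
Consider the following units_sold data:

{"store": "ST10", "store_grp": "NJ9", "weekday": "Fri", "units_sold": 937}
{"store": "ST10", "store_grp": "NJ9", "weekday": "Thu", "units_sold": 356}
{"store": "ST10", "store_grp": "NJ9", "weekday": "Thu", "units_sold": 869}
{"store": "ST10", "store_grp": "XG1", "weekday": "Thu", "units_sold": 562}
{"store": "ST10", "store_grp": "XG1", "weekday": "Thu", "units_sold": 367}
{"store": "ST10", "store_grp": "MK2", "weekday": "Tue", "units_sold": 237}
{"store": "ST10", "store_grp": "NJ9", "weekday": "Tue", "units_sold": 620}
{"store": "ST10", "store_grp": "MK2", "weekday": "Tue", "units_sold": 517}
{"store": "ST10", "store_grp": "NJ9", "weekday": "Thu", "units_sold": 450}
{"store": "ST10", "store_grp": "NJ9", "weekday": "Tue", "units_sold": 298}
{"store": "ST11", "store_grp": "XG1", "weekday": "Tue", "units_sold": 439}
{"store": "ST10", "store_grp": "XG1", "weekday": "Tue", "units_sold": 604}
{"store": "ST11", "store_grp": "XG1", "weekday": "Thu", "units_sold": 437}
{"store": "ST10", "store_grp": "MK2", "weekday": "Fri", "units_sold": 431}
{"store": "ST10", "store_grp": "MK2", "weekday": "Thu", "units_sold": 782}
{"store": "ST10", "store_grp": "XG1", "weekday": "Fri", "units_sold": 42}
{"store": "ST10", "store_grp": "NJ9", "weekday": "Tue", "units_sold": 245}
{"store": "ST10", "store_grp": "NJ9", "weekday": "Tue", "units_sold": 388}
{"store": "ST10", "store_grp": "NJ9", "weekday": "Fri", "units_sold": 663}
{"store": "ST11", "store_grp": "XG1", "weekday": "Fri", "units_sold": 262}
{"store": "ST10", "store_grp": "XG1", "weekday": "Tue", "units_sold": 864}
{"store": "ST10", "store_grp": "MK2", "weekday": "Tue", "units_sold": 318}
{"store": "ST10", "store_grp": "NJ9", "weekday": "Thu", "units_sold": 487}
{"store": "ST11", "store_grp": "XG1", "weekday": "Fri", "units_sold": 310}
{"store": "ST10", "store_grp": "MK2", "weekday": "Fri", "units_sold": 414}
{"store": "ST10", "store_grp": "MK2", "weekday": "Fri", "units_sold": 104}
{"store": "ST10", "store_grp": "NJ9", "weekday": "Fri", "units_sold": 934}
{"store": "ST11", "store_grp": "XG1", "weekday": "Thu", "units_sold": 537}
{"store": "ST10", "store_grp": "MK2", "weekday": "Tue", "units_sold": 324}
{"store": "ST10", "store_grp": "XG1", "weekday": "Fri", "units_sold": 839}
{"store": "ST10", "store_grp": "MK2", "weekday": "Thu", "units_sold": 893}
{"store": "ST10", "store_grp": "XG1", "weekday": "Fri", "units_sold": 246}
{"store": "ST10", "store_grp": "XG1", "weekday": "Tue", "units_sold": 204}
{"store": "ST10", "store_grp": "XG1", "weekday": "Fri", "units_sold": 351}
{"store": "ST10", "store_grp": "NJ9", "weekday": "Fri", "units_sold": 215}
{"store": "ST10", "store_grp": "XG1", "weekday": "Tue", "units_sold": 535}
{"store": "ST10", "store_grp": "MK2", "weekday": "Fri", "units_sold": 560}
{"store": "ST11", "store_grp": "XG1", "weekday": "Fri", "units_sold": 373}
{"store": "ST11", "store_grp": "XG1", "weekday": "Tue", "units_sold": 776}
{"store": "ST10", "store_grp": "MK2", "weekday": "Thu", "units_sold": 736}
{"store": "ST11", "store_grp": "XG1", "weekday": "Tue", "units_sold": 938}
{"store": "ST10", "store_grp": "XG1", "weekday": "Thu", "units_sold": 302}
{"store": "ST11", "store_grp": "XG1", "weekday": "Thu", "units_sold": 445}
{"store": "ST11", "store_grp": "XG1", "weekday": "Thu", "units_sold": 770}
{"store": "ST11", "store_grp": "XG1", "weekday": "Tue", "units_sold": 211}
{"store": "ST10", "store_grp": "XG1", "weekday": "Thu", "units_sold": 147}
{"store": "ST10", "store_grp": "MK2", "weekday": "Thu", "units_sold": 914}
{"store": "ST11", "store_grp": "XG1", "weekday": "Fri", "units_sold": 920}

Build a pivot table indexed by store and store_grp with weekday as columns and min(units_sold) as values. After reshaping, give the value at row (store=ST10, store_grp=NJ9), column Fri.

215

Rows with store=ST10, store_grp=NJ9 and weekday=Fri: units_sold values are 937, 663, 934, 215.
min(937, 663, 934, 215) = 215.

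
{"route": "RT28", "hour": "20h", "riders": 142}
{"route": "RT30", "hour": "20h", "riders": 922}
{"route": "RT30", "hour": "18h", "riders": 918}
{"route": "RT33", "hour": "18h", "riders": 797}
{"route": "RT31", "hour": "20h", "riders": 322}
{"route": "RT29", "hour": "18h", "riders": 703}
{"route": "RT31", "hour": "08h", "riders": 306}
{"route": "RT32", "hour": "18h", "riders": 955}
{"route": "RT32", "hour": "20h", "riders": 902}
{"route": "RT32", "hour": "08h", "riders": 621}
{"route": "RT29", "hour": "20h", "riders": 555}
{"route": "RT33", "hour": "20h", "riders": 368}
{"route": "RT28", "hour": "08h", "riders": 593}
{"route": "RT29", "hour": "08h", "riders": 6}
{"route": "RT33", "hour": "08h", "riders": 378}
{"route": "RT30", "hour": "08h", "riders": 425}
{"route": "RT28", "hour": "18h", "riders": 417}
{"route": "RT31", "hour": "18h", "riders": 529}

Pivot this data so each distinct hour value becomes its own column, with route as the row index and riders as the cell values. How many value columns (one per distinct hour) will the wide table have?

3 distinct hour values: 08h, 18h, 20h.

3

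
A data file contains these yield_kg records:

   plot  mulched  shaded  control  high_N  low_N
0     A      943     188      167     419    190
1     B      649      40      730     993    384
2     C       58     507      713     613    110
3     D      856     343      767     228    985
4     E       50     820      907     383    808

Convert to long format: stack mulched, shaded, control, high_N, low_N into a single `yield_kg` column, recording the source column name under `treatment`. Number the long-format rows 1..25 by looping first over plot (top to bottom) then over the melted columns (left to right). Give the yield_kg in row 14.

613

25 rows total (5 × 5). Row 14: index ⌊(14-1)/5⌋ = 2 into plot → C; (14-1) mod 5 = 3 into the melted columns → high_N.
So row 14 is (C, high_N, 613); yield_kg = 613.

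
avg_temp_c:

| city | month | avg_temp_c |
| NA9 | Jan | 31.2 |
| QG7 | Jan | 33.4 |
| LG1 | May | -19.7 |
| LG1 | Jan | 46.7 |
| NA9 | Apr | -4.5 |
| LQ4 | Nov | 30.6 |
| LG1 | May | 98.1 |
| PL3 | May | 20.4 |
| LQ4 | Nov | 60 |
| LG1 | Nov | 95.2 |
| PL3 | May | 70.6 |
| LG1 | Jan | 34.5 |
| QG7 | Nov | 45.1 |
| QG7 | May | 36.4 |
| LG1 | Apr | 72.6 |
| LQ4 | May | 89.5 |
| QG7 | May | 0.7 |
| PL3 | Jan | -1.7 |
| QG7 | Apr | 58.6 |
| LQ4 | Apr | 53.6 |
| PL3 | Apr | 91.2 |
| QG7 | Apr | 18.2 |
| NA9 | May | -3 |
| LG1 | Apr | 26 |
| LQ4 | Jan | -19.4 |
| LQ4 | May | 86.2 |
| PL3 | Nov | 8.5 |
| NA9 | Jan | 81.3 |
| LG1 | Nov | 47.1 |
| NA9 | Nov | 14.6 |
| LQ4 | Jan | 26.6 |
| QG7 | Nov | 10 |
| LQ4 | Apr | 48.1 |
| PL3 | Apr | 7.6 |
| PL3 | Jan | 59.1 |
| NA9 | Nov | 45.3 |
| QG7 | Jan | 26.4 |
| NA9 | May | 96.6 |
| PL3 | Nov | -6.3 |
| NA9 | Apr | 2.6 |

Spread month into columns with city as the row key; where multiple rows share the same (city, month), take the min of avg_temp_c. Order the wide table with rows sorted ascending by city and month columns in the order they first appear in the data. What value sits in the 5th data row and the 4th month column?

10

With rows sorted ascending by city, row 5 is city=QG7. month columns in first-appearance order: Jan, May, Apr, Nov; column 4 is Nov.
Long rows with city=QG7, month=Nov: min(45.1, 10) = 10.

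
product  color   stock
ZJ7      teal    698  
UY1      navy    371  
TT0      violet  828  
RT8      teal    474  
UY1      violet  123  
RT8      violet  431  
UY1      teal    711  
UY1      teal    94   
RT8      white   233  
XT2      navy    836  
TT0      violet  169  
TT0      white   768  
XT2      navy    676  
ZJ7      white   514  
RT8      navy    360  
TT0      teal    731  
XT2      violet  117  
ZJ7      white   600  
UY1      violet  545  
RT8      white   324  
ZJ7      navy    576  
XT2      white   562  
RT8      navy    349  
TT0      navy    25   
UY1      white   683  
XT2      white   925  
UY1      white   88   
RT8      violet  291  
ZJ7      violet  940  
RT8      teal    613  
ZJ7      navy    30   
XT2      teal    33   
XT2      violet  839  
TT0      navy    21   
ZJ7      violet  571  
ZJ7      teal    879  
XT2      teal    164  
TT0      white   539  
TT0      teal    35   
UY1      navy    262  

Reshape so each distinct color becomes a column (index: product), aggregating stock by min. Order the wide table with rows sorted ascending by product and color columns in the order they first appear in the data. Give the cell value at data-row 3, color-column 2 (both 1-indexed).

262

With rows sorted ascending by product, row 3 is product=UY1. color columns in first-appearance order: teal, navy, violet, white; column 2 is navy.
Long rows with product=UY1, color=navy: min(371, 262) = 262.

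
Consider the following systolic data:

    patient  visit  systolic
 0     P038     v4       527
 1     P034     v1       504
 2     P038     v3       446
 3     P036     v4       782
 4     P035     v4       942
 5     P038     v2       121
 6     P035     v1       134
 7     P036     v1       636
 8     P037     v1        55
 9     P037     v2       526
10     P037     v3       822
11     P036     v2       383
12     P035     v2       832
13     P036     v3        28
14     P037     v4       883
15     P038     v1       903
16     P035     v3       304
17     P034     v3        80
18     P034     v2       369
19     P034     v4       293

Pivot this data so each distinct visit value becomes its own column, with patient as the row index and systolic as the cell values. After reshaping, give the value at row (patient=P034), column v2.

369

Wide layout: rows indexed by patient, columns are the 4 distinct visit values (v4, v1, v3, v2).
Cell (patient=P034, visit=v2) draws from the long row where patient=P034 and visit=v2, which has systolic=369.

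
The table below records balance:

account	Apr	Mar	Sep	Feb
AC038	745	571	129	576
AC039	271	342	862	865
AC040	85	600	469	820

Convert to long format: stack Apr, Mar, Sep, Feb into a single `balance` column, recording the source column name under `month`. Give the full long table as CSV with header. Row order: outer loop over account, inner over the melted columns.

account,month,balance
AC038,Apr,745
AC038,Mar,571
AC038,Sep,129
AC038,Feb,576
AC039,Apr,271
AC039,Mar,342
AC039,Sep,862
AC039,Feb,865
AC040,Apr,85
AC040,Mar,600
AC040,Sep,469
AC040,Feb,820

Each (account, column) pair becomes one row: 3 × 4 = 12 rows.
For example, (AC038, Apr) → balance=745.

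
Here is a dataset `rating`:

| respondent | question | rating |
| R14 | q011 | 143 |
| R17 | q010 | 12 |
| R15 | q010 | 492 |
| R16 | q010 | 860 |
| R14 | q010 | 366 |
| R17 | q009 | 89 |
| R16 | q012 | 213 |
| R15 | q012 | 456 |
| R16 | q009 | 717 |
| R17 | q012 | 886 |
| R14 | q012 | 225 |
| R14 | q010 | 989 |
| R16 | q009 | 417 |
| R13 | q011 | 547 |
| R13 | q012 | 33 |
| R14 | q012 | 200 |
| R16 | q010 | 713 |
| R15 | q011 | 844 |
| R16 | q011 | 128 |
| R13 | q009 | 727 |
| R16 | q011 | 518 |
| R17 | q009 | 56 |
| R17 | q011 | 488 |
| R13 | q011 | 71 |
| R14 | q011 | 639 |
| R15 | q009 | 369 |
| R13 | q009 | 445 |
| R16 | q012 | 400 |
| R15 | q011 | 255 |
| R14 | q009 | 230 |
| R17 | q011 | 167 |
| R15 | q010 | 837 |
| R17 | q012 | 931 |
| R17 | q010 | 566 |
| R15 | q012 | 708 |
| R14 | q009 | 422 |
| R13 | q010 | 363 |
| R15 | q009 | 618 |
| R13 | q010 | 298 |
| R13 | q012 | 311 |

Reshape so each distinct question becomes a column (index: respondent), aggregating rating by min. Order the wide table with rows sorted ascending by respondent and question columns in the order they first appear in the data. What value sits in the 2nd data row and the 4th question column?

With rows sorted ascending by respondent, row 2 is respondent=R14. question columns in first-appearance order: q011, q010, q009, q012; column 4 is q012.
Long rows with respondent=R14, question=q012: min(225, 200) = 200.

200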